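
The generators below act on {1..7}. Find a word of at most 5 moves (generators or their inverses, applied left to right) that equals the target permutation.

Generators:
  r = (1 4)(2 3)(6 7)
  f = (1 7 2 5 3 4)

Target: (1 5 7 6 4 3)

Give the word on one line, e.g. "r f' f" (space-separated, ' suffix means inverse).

r f' r' r' f'

  after r: (1 4)(2 3)(6 7)
  after f': (1 3 7 6)(2 5)
  after r': (1 2 5 3 6 4)
  after r': (1 3 7 6)(2 5)
  after f': (1 5 7 6 4 3)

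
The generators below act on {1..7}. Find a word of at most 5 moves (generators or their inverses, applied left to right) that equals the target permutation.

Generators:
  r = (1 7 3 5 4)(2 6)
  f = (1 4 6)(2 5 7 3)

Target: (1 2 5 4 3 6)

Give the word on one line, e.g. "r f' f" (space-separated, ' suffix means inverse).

  after r: (1 7 3 5 4)(2 6)
  after r: (1 3 4 7 5)
  after f: (1 2 5 4 3 6)

r r f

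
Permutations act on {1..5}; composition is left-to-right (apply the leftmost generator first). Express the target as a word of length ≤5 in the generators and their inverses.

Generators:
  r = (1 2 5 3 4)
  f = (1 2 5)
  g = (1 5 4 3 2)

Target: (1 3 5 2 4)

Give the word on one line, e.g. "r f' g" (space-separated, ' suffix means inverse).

g f g' g' f

  after g: (1 5 4 3 2)
  after f: (3 5 4)
  after g': (1 2 3)
  after g': (1 3 2 4 5)
  after f: (1 3 5 2 4)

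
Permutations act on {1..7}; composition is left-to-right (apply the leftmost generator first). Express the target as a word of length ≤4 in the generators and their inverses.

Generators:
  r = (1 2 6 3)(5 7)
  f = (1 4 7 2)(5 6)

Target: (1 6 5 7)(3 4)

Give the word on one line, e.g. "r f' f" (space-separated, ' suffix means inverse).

r f' r' f

  after r: (1 2 6 3)(5 7)
  after f': (1 7 6 3 2 5 4)
  after r': (1 5 4 3)(2 7)
  after f: (1 6 5 7)(3 4)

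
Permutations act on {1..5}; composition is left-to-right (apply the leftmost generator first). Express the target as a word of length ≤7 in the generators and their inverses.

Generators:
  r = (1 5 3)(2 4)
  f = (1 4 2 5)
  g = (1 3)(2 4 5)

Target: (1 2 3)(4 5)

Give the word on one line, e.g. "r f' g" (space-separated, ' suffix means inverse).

r' f' g' r g

  after r': (1 3 5)(2 4)
  after f': (1 3 2)
  after g': (2 3 5 4)
  after r: (1 5 2)
  after g: (1 2 3)(4 5)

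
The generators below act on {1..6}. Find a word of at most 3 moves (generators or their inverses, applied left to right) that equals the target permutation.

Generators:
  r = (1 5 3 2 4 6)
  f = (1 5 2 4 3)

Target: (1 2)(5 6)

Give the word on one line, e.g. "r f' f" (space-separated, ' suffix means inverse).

r' r' f'

  after r': (1 6 4 2 3 5)
  after r': (1 4 3)(2 5 6)
  after f': (1 2)(5 6)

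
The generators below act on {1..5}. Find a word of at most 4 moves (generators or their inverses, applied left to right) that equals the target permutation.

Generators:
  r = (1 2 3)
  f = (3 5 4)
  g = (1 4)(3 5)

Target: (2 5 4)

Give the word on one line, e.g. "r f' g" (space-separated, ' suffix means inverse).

f' r g' r'

  after f': (3 4 5)
  after r: (1 2 3 4 5)
  after g': (1 2 5 4 3)
  after r': (2 5 4)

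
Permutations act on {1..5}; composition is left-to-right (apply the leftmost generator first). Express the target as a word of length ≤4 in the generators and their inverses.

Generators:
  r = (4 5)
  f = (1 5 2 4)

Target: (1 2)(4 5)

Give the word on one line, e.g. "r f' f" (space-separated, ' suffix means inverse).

f' f'

  after f': (1 4 2 5)
  after f': (1 2)(4 5)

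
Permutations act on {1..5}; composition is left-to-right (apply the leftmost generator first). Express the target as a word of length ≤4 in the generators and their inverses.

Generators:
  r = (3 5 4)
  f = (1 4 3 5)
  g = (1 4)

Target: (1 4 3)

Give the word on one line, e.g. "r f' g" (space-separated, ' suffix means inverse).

f' f' r'

  after f': (1 5 3 4)
  after f': (1 3)(4 5)
  after r': (1 4 3)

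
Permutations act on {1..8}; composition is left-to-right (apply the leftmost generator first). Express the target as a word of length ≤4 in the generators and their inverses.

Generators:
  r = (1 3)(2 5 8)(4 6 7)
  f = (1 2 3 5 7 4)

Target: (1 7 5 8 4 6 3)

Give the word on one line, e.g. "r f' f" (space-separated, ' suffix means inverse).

  after r': (1 3)(2 8 5)(4 7 6)
  after r': (2 5 8)(4 6 7)
  after f': (1 4 6 5 8)(2 3)
  after f': (1 7 5 8 4 6 3)

r' r' f' f'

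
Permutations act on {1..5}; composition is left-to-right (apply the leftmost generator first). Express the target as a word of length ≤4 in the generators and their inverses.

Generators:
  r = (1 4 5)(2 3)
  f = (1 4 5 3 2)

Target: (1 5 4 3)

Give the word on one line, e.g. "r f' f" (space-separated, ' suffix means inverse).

  after f: (1 4 5 3 2)
  after r': (2 5)
  after f: (1 4 5)(2 3)
  after f: (1 5 4 3)

f r' f f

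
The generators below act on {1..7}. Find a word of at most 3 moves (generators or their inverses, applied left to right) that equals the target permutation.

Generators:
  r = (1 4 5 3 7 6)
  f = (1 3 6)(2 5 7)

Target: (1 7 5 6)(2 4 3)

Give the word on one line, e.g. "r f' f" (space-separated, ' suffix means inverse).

  after f: (1 3 6)(2 5 7)
  after r': (1 5 3 7 2 4)
  after f: (1 7 5 6)(2 4 3)

f r' f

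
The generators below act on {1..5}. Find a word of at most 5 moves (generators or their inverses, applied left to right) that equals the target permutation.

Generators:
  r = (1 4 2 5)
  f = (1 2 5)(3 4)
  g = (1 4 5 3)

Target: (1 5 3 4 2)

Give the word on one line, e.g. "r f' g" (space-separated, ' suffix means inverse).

f f r' f

  after f: (1 2 5)(3 4)
  after f: (1 5 2)
  after r': (1 2 5 4)
  after f: (1 5 3 4 2)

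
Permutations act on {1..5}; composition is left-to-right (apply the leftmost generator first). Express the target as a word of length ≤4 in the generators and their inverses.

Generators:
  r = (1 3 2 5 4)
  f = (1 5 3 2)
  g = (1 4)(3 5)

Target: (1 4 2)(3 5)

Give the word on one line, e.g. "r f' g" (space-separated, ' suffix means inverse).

  after r: (1 3 2 5 4)
  after r: (1 2 4 3 5)
  after f: (2 4)
  after g: (1 4 2)(3 5)

r r f g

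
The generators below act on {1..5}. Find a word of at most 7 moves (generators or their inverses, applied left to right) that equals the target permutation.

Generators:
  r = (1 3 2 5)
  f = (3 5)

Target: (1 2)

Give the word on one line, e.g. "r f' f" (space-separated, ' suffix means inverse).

r f r r r

  after r: (1 3 2 5)
  after f: (1 5)(2 3)
  after r: (3 5)
  after r: (1 3)(2 5)
  after r: (1 2)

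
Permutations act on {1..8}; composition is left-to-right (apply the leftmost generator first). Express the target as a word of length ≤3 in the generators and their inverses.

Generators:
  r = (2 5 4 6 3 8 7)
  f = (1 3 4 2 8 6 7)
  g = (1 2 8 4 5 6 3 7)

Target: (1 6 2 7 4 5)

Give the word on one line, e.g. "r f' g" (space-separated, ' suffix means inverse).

g f f

  after g: (1 2 8 4 5 6 3 7)
  after f: (1 8 2 6 4 5 7 3)
  after f: (1 6 2 7 4 5)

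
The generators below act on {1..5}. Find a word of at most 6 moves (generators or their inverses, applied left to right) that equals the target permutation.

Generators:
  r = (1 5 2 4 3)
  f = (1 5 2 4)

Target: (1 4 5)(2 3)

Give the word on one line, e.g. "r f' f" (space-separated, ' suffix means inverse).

  after r': (1 3 4 2 5)
  after r': (1 4 5 3 2)
  after f': (1 2 4)(3 5)
  after r: (1 4 5)(2 3)

r' r' f' r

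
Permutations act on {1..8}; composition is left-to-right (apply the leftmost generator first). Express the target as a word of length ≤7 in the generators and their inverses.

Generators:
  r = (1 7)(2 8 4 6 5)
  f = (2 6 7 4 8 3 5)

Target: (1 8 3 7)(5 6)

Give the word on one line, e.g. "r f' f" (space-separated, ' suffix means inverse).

  after f': (2 5 3 8 4 7 6)
  after r': (1 7 4)(2 6 5 3)
  after f': (1 6 3 5 8 4)
  after r': (1 4 7)(2 5)(3 6)
  after f: (1 8 3 7)(5 6)

f' r' f' r' f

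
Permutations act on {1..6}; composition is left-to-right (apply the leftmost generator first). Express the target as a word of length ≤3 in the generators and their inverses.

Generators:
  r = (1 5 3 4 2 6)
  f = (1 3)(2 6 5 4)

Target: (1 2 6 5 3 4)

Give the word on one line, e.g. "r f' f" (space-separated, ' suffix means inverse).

f' r f

  after f': (1 3)(2 4 5 6)
  after r: (1 4 3 5)
  after f: (1 2 6 5 3 4)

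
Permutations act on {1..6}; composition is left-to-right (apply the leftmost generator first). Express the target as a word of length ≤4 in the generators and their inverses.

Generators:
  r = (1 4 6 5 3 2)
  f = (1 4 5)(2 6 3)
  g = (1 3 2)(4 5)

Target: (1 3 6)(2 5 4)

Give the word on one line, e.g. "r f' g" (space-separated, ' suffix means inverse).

r' r'

  after r': (1 2 3 5 6 4)
  after r': (1 3 6)(2 5 4)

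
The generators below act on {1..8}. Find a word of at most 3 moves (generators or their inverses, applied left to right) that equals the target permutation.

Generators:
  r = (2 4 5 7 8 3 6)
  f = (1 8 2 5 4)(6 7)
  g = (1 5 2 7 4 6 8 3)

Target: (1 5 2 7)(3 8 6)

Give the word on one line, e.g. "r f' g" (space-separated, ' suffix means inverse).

  after r: (2 4 5 7 8 3 6)
  after f': (1 4 2 5 6 8 3 7)
  after r: (1 5 2 7)(3 8 6)

r f' r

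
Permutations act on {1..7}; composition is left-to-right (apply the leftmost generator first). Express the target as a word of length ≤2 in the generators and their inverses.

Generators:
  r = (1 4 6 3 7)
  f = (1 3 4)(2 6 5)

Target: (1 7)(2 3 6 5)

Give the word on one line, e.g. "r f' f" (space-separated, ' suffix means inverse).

  after f: (1 3 4)(2 6 5)
  after r: (1 7)(2 3 6 5)

f r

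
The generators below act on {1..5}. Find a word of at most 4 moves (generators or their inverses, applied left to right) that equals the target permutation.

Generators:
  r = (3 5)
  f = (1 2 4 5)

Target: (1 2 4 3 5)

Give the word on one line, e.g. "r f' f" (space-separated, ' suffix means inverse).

  after f: (1 2 4 5)
  after r: (1 2 4 3 5)

f r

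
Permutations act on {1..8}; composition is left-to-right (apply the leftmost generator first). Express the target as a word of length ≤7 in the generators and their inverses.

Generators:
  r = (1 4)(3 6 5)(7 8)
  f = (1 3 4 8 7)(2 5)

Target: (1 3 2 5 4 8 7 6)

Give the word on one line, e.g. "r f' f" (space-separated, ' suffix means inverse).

  after r: (1 4)(3 6 5)(7 8)
  after f': (1 3 6 2 5)(4 7)
  after f': (3 6 5 7)(4 8)
  after r: (1 4 7 6 3 5 8)
  after f': (1 3 2 5 4 8 7 6)

r f' f' r f'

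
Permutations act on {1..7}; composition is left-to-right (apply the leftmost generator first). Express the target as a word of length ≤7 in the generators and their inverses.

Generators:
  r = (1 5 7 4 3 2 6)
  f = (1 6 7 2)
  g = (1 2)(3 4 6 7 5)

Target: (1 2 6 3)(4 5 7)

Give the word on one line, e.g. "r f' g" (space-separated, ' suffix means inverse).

r r f' g f

  after r: (1 5 7 4 3 2 6)
  after r: (1 7 3 6 5 4 2)
  after f': (1 6 5 4 7 3)
  after g: (1 7 4 5 6 3 2)
  after f: (1 2 6 3)(4 5 7)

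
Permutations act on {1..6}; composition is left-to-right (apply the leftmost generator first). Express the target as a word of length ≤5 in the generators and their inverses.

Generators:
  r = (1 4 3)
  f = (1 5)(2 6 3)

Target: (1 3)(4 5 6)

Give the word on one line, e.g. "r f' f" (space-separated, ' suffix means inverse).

  after r': (1 3 4)
  after f: (1 2 6 3 4 5)
  after r': (1 2 6 4 5 3)
  after f: (1 6 4)(2 3 5)
  after f: (1 3)(4 5 6)

r' f r' f f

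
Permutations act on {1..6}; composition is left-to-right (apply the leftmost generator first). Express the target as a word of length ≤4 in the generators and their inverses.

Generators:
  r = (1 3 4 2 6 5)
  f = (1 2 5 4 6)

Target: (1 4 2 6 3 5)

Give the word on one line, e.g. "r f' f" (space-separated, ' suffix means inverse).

f r f'

  after f: (1 2 5 4 6)
  after r: (1 6 3 4 5 2)
  after f': (1 4 2 6 3 5)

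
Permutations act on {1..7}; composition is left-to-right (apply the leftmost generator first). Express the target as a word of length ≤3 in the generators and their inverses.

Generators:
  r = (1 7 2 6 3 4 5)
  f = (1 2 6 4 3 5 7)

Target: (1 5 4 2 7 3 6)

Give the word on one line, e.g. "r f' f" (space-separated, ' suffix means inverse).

f' f'

  after f': (1 7 5 3 4 6 2)
  after f': (1 5 4 2 7 3 6)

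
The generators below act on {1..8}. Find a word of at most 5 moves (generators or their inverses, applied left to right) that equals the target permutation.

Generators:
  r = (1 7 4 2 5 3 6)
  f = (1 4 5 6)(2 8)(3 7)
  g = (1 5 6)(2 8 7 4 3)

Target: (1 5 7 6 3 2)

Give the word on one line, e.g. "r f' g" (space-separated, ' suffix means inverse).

  after r: (1 7 4 2 5 3 6)
  after g': (1 8 2)(3 5 4)
  after f': (1 2 6 5)(3 4 7)
  after r: (1 5 7 6 3 2)

r g' f' r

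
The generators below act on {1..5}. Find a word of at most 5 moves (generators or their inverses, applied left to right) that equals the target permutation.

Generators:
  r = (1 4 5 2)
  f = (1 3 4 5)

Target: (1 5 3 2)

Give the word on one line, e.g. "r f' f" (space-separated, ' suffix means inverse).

r f' r f r

  after r: (1 4 5 2)
  after f': (1 3)(2 5)
  after r: (1 3 4 5)
  after f: (1 4)(3 5)
  after r: (1 5 3 2)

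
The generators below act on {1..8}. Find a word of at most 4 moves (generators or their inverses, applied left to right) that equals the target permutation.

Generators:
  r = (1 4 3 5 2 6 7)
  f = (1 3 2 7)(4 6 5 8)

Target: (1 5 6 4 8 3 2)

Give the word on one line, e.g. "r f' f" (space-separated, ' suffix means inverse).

  after r: (1 4 3 5 2 6 7)
  after f': (1 8 5 3 6 2 4)
  after r: (1 8 2 3 7)
  after f': (1 5 6 4 8 3 2)

r f' r f'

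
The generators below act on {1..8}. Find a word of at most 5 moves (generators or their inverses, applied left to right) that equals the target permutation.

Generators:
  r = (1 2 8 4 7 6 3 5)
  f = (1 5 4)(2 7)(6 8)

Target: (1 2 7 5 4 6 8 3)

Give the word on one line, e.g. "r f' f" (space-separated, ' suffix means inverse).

  after f: (1 5 4)(2 7)(6 8)
  after r': (1 3 6 2 4 5 8 7)
  after r': (1 6)(2 8 4 3 7 5)
  after f': (1 8 5 7)(2 6 4 3)
  after r': (1 2 7 5 4 6 8 3)

f r' r' f' r'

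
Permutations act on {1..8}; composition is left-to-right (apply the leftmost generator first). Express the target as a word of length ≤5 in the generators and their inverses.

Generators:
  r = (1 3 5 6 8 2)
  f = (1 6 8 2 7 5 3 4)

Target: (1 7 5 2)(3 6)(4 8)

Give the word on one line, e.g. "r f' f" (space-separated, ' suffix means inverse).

  after r': (1 2 8 6 5 3)
  after r': (1 8 5)(2 6 3)
  after f: (1 2 8 3 7 5 6 4)
  after f: (1 7 3 5 8 4 6)
  after r: (1 7 5 2)(3 6)(4 8)

r' r' f f r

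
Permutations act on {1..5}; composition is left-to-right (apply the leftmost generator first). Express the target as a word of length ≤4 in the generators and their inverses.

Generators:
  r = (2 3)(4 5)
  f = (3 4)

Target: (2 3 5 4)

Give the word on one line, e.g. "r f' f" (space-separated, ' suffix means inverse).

f r' f f

  after f: (3 4)
  after r': (2 3 5 4)
  after f: (2 4)(3 5)
  after f: (2 3 5 4)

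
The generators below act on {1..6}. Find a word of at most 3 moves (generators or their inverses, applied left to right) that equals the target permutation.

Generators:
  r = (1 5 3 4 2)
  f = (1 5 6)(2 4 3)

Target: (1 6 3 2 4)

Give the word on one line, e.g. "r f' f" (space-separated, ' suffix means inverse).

f' r

  after f': (1 6 5)(2 3 4)
  after r: (1 6 3 2 4)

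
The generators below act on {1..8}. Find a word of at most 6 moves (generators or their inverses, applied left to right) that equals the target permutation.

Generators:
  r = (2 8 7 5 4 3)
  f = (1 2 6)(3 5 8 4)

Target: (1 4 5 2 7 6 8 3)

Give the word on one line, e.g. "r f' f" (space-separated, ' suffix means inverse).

  after r: (2 8 7 5 4 3)
  after f: (1 2 4 5 3 6)(7 8)
  after r': (1 3 6)(2 5 4 7)
  after f: (1 5 3)(2 8 4 7 6)
  after r: (1 4 5 2 7 6 8 3)

r f r' f r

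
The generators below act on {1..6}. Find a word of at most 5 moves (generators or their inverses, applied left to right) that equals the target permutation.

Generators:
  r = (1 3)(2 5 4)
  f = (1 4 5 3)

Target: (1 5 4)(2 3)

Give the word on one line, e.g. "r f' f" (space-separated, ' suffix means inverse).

  after f: (1 4 5 3)
  after r: (1 2 5)
  after f: (1 2 3)(4 5)
  after f: (1 2)(3 4)
  after r: (1 5 4)(2 3)

f r f f r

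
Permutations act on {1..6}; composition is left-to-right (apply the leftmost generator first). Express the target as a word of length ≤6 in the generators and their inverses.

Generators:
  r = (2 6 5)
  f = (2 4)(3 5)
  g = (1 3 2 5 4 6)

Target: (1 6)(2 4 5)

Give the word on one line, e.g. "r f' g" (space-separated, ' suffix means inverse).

f' g f' r' f

  after f': (2 4)(3 5)
  after g: (1 3 4 5 2 6)
  after f': (1 5 4 3 2 6)
  after r': (1 6)(3 5 4)
  after f: (1 6)(2 4 5)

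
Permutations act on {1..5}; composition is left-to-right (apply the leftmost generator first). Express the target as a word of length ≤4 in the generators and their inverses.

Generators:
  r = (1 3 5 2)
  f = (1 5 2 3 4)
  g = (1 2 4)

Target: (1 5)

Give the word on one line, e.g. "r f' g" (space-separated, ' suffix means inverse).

  after f: (1 5 2 3 4)
  after r: (1 2 5)(3 4)
  after g': (2 5 4 3)
  after f: (1 5)

f r g' f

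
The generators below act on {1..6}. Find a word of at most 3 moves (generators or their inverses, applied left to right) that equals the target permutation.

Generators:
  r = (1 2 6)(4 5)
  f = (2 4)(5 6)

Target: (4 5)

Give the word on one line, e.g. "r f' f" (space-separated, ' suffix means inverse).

  after r': (1 6 2)(4 5)
  after r': (1 2 6)
  after r': (4 5)

r' r' r'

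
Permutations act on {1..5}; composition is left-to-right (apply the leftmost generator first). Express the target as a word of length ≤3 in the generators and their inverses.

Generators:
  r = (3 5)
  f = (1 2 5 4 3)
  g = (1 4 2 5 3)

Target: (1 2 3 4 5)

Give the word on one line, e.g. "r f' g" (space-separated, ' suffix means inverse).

r f r'

  after r: (3 5)
  after f: (1 2 5)(3 4)
  after r': (1 2 3 4 5)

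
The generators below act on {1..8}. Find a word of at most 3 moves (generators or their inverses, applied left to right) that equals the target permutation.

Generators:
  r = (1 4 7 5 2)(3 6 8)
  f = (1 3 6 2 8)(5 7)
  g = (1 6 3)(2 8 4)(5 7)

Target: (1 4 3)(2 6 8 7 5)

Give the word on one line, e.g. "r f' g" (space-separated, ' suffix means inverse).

  after g': (1 3 6)(2 4 8)(5 7)
  after r': (1 8 5 4 6 2)
  after g: (1 4 3)(2 6 8 7 5)

g' r' g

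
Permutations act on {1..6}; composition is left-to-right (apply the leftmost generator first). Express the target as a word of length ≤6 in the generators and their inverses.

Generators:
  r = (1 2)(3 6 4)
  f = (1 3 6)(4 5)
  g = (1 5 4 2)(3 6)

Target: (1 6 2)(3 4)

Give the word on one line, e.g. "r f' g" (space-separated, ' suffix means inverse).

  after g: (1 5 4 2)(3 6)
  after f: (1 4 2 3)
  after r': (1 6 3 2 4)
  after f': (1 3 2 5 4 6)
  after g': (1 6 2)(3 4)

g f r' f' g'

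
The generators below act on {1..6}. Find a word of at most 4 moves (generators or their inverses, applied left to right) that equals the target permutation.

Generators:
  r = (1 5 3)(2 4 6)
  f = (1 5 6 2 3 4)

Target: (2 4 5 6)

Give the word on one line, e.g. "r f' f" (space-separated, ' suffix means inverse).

  after f': (1 4 3 2 6 5)
  after f': (1 3 6)(2 5 4)
  after r': (1 5 2)(3 4 6)
  after f': (2 4 5 6)

f' f' r' f'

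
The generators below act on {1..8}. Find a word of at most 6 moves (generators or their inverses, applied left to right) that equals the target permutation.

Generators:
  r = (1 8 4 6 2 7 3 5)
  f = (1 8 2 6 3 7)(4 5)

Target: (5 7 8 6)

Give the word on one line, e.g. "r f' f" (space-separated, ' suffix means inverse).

f' r r r

  after f': (1 7 3 6 2 8)(4 5)
  after r: (1 3 2 4)(5 6 7)
  after r: (1 5 2 6 3 7)(4 8)
  after r: (5 7 8 6)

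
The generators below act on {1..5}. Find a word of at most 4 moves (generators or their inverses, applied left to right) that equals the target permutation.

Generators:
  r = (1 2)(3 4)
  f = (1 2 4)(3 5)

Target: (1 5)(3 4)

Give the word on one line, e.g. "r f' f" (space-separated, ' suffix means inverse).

f' r f' r

  after f': (1 4 2)(3 5)
  after r: (1 3 5 4)
  after f': (1 5 2)
  after r: (1 5)(3 4)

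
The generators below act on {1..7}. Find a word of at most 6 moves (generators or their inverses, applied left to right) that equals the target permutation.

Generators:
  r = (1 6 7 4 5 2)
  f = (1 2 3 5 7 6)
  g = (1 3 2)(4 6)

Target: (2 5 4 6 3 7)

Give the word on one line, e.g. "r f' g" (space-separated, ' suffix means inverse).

r f' f' r r

  after r: (1 6 7 4 5 2)
  after f': (1 7 4 3 2 6 5)
  after f': (1 5 6 3)(2 7 4)
  after r: (1 2 4)(3 6)(5 7)
  after r: (2 5 4 6 3 7)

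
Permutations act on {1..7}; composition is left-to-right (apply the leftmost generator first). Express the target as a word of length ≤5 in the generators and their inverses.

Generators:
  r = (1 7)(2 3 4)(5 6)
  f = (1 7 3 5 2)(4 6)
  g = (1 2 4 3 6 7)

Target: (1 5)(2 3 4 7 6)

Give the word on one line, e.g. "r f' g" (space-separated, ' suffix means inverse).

  after g': (1 7 6 3 4 2)
  after f: (1 3 6 5 2 7 4)
  after f: (1 5)(2 3 4 7 6)

g' f f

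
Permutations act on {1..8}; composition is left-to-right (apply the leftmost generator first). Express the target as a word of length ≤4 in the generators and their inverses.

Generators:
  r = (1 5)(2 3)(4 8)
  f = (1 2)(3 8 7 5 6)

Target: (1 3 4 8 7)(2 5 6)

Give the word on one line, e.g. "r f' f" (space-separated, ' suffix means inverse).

f r

  after f: (1 2)(3 8 7 5 6)
  after r: (1 3 4 8 7)(2 5 6)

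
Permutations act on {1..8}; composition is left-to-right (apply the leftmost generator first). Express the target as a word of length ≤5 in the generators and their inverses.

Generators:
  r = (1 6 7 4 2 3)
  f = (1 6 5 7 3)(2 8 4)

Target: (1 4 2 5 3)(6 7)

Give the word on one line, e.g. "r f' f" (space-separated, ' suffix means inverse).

f' r' f'

  after f': (1 3 7 5 6)(2 4 8)
  after r': (1 2 7 5)(3 6)(4 8)
  after f': (1 4 2 5 3)(6 7)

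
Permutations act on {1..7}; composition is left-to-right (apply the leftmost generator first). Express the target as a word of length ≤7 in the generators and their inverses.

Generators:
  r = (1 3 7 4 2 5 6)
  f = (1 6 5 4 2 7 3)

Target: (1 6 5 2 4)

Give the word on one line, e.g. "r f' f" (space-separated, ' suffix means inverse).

r f' r' r' r'

  after r: (1 3 7 4 2 5 6)
  after f': (1 7 5)(2 6 3)
  after r': (1 3 4 7 2 5 6)
  after r': (3 7 4)
  after r': (1 6 5 2 4)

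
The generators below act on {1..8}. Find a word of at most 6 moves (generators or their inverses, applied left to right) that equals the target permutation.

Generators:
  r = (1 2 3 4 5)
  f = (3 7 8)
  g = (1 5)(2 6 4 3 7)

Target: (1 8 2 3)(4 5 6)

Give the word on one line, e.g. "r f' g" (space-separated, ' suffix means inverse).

r r f' g

  after r: (1 2 3 4 5)
  after r: (1 3 5 2 4)
  after f': (1 8 7 3 5 2 4)
  after g: (1 8 2 3)(4 5 6)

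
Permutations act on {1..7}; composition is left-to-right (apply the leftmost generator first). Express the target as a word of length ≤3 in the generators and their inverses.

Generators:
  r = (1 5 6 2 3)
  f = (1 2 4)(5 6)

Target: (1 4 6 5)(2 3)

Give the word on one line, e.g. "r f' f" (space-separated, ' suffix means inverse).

  after f: (1 2 4)(5 6)
  after f: (1 4 2)
  after r': (1 4 6 5)(2 3)

f f r'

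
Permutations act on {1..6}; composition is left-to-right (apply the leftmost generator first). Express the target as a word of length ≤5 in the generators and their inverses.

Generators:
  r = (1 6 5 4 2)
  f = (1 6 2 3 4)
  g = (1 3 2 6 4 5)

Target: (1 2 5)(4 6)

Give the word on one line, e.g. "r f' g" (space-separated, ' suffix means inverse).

  after r': (1 2 4 5 6)
  after g: (1 6 3 2 5 4)
  after f: (1 2 5)(4 6)

r' g f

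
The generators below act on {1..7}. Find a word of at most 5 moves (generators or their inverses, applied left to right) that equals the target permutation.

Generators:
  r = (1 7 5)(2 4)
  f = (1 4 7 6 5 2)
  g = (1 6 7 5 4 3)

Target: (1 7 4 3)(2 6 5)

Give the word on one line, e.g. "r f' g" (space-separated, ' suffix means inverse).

  after f': (1 2 5 6 7 4)
  after g': (1 2 7 5)(3 4)
  after r: (1 4 3 2 5 7)
  after f': (2 6 7)(3 5 4)
  after r: (1 7 4 3)(2 6 5)

f' g' r f' r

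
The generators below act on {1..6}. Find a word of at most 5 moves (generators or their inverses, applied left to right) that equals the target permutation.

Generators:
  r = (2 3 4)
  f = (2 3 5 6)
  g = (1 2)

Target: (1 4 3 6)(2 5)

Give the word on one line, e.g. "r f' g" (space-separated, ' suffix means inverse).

f f g r' g'

  after f: (2 3 5 6)
  after f: (2 5)(3 6)
  after g: (1 2 5)(3 6)
  after r': (1 4 3 6 2 5)
  after g': (1 4 3 6)(2 5)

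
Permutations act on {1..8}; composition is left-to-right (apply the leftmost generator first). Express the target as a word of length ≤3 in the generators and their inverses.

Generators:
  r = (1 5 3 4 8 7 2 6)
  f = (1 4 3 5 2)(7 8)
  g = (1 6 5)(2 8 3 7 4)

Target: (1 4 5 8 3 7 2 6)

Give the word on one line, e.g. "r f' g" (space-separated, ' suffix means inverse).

  after f': (1 2 5 3 4)(7 8)
  after g': (1 4 5 8 3 7 2 6)

f' g'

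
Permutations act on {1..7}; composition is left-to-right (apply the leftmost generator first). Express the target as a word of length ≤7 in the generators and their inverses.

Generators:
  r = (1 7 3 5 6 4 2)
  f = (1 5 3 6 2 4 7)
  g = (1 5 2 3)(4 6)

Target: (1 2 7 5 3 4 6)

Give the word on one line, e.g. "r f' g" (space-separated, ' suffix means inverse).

  after r': (1 2 4 6 5 3 7)
  after g: (1 3 7 5)(2 6)
  after r: (1 5 7 6)(2 4)
  after f: (1 3 6 5)(2 7)
  after g': (1 2 7 5 3 4 6)

r' g r f g'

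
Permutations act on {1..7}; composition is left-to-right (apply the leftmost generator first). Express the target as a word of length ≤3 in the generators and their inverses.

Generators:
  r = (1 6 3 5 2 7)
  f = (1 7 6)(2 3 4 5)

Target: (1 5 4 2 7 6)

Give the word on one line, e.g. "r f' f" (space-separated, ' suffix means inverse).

  after f: (1 7 6)(2 3 4 5)
  after r': (1 2 6 7)(3 4)
  after f': (1 5 4 2 7 6)

f r' f'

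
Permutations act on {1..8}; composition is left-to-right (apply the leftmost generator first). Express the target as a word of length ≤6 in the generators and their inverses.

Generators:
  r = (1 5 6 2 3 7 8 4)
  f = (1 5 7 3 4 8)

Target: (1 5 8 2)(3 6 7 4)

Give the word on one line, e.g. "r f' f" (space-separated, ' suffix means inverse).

  after r': (1 4 8 7 3 2 6 5)
  after f: (1 8 3 2 6 7 4)
  after r': (1 7 8 2 5)(3 6)
  after f': (1 5 8 2)(3 6 7 4)

r' f r' f'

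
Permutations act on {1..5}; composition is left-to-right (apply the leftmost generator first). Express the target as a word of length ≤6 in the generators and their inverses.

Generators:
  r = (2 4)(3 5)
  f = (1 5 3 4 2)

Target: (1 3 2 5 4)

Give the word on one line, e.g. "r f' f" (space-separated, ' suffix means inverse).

  after f: (1 5 3 4 2)
  after f: (1 3 2 5 4)
  after r: (1 5 2 3 4)
  after r: (1 3 2 5 4)

f f r r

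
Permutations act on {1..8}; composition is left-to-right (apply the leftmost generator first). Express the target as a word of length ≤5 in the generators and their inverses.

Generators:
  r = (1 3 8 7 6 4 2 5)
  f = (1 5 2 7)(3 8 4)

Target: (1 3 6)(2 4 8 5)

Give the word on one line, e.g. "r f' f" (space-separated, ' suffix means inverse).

  after r: (1 3 8 7 6 4 2 5)
  after f: (1 8)(3 4 7 6)
  after r': (1 3 6)(2 4 8 5)

r f r'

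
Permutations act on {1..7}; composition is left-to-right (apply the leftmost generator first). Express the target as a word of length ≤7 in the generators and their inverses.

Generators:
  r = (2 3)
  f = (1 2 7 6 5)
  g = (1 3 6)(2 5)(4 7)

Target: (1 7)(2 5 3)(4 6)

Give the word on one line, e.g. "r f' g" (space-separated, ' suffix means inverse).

  after r: (2 3)
  after f': (1 5 6 7 2 3)
  after g: (1 2 6 4 7 5)
  after f: (1 7)(2 5)(4 6)
  after r: (1 7)(2 5 3)(4 6)

r f' g f r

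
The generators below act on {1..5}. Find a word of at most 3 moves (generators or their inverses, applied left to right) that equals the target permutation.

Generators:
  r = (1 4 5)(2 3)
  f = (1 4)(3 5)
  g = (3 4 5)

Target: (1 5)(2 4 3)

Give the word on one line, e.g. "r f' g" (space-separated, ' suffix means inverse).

  after r': (1 5 4)(2 3)
  after f': (1 3 2 5)
  after g': (1 5)(2 4 3)

r' f' g'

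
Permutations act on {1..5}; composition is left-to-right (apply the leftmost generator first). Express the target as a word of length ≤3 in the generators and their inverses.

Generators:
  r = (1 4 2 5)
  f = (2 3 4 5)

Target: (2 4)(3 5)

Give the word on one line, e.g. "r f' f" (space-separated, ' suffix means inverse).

  after f: (2 3 4 5)
  after f: (2 4)(3 5)

f f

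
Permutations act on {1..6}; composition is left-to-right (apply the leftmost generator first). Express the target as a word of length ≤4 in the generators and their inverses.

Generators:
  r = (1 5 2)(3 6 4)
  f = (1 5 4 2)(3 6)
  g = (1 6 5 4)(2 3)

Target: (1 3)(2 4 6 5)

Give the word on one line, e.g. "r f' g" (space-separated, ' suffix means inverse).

f r' r' g

  after f: (1 5 4 2)(3 6)
  after r': (4 5 6)
  after r': (1 2 5 3 4)
  after g: (1 3)(2 4 6 5)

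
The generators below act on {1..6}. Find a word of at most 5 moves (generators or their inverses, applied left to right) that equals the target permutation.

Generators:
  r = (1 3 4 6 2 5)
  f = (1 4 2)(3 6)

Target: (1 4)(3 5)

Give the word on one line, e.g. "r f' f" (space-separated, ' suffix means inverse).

  after f: (1 4 2)(3 6)
  after r': (1 3 4 6)(2 5)
  after f': (1 6 2 5 4 3)
  after r': (1 4)(3 5)

f r' f' r'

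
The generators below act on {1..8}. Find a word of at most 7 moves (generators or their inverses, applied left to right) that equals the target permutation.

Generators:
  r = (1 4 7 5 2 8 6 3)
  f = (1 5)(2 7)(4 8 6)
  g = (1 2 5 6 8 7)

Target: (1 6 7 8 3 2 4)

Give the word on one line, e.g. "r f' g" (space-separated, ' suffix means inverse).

f r' f r f

  after f: (1 5)(2 7)(4 8 6)
  after r': (1 7 5 3 6)(2 4)
  after f: (1 2 8 6 5 3 4 7)
  after r: (1 8 3 7 4 5)(2 6)
  after f: (1 6 7 8 3 2 4)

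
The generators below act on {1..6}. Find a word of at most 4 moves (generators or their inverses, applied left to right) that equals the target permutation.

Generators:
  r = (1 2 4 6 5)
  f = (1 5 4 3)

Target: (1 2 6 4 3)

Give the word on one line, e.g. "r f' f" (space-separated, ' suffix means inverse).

  after r': (1 5 6 4 2)
  after f: (1 4 2 5 6 3)
  after r': (1 2 6 3 5 4)
  after f': (1 2 6 4 3)

r' f r' f'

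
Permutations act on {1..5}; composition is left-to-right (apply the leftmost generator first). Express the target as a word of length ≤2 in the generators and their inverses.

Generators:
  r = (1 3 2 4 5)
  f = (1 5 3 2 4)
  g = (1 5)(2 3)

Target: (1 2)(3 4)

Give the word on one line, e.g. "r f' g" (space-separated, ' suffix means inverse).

f' r'

  after f': (1 4 2 3 5)
  after r': (1 2)(3 4)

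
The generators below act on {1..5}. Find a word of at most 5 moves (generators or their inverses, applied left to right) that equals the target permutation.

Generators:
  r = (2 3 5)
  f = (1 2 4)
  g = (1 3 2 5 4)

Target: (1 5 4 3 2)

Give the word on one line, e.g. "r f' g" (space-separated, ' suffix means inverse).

  after r: (2 3 5)
  after g': (1 4 5 3 2)
  after r: (1 4 2)
  after f': (1 2 4)
  after g: (1 5 4 3 2)

r g' r f' g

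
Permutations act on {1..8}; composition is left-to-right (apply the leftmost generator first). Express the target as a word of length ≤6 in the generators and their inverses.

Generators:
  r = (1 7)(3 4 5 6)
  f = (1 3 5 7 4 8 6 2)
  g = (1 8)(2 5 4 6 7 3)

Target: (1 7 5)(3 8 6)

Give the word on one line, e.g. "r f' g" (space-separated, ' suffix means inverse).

r' f f g r

  after r': (1 7)(3 6 5 4)
  after f: (1 4 5 8 6 7 3 2)
  after f: (1 8 2 3)(4 7 5 6)
  after g: (3 8 5 7 4)
  after r: (1 7 5)(3 8 6)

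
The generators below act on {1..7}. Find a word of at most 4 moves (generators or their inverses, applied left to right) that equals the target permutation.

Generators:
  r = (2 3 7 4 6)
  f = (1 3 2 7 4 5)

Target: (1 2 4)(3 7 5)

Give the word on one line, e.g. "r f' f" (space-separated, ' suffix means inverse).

f f

  after f: (1 3 2 7 4 5)
  after f: (1 2 4)(3 7 5)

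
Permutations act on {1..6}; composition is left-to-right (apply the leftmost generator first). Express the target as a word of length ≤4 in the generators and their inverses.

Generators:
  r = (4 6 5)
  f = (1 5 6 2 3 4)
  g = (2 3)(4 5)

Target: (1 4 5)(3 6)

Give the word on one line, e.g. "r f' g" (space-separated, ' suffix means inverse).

  after g': (2 3)(4 5)
  after r': (2 3)(4 6)
  after f': (1 4 5)(3 6)

g' r' f'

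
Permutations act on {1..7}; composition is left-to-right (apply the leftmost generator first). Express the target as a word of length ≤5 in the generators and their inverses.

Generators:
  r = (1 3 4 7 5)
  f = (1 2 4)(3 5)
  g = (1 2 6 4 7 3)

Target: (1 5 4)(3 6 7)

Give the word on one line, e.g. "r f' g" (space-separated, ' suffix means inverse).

g' f' g' g'

  after g': (1 3 7 4 6 2)
  after f': (1 5 3 7 2 4 6)
  after g': (1 5 7)(2 6 3 4)
  after g': (1 5 4)(3 6 7)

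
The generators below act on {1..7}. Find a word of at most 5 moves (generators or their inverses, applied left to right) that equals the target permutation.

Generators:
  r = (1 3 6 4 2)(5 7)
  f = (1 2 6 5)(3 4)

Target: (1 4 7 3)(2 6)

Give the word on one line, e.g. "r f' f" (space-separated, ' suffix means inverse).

  after r': (1 2 4 6 3)(5 7)
  after f: (1 6 4 5 7)(2 3)
  after r: (1 4 7 3)(2 6)

r' f r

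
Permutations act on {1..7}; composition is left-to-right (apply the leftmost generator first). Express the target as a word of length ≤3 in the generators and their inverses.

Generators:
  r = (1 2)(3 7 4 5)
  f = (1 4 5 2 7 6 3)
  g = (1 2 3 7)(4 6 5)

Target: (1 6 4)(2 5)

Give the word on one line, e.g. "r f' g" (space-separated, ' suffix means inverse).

  after r: (1 2)(3 7 4 5)
  after g: (1 3)(5 7 6)
  after f': (1 6 4)(2 5)

r g f'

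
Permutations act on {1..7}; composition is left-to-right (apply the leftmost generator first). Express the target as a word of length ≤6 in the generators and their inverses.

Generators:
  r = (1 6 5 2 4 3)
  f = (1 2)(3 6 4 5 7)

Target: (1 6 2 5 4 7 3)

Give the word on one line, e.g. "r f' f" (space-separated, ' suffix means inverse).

  after f: (1 2)(3 6 4 5 7)
  after r': (1 5 7 4 6 2 3)
  after f': (1 4 3 2 7 6)
  after f': (1 6 2 5 4 7 3)

f r' f' f'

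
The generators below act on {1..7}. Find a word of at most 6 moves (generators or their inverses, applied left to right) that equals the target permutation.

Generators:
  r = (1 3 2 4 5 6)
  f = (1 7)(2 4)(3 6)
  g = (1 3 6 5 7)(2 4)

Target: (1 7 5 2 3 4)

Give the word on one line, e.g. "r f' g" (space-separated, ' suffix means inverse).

  after f': (1 7)(2 4)(3 6)
  after r': (1 7 6)(3 5 4)
  after r': (1 7 5 2 3 4)
  after f: (2 6 3)(4 7 5)
  after f: (1 7 5 2 3 4)

f' r' r' f f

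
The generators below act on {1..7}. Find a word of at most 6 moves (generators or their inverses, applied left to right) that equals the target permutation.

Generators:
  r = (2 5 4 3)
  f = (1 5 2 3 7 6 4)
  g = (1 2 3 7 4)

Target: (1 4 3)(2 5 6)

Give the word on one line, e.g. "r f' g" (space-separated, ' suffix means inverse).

  after g: (1 2 3 7 4)
  after f: (1 3 6 4 5 2 7)
  after g: (1 7 2 4 5 3 6)
  after f: (1 6 5 7 3 4 2)
  after f: (1 4 3)(2 5 6)

g f g f f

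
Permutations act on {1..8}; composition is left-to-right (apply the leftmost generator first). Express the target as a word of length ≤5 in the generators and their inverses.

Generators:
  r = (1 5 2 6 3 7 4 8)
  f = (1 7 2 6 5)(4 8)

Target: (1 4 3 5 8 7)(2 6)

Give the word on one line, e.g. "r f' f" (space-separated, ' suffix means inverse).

f r f r'

  after f: (1 7 2 6 5)(4 8)
  after r: (1 4)(2 3 7 6)
  after f: (1 8 4 7 5)(2 3)
  after r': (1 4 3 5 8 7)(2 6)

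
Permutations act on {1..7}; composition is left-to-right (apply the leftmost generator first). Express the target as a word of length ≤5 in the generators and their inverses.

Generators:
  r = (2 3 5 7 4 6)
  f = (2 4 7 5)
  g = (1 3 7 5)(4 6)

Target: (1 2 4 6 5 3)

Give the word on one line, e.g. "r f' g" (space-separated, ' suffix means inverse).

  after g: (1 3 7 5)(4 6)
  after r': (1 2 6 7 3 5)
  after g: (1 2 4 6 5 3)

g r' g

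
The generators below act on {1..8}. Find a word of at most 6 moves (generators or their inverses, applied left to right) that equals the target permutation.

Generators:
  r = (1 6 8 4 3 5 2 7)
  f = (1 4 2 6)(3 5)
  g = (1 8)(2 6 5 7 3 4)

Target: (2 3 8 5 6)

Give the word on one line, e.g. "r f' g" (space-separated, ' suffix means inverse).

  after f: (1 4 2 6)(3 5)
  after g: (1 2 5 4 6 8)(3 7)
  after r': (1 5 8 7 4)(2 3)
  after g: (1 7 2 4 8 3 6 5)
  after r: (2 3 8 5 6)

f g r' g r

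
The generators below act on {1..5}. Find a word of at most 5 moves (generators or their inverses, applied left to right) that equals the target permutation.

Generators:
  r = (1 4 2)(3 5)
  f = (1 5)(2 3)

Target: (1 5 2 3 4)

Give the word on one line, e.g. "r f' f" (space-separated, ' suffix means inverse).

  after f': (1 5)(2 3)
  after r: (1 3)(2 5 4)
  after r: (1 5 2 3 4)

f' r r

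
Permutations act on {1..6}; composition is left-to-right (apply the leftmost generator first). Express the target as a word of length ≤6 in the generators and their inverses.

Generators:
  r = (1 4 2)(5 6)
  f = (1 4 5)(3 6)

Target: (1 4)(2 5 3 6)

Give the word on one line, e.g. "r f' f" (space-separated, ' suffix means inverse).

r' f r r

  after r': (1 2 4)(5 6)
  after f: (1 2 5 3 6)
  after r: (2 6 4)(3 5)
  after r: (1 4)(2 5 3 6)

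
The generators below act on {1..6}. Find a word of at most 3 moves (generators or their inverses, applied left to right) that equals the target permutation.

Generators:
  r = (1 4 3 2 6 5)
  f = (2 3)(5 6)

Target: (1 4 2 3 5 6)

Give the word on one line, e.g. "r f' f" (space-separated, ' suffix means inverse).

  after f: (2 3)(5 6)
  after r: (1 4 3 6)
  after f: (1 4 2 3 5 6)

f r f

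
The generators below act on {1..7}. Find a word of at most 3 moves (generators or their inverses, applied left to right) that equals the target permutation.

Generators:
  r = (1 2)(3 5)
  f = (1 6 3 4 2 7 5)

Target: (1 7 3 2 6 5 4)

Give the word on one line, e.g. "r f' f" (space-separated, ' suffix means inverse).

  after r': (1 2)(3 5)
  after f: (1 7 5 4 2 6 3)
  after r': (1 7 3 2 6 5 4)

r' f r'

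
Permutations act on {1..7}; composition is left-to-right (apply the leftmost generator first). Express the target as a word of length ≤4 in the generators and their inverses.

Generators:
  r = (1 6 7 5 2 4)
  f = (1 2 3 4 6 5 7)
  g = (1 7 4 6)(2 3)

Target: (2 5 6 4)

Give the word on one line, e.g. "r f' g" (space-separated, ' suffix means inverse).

  after r': (1 4 2 5 7 6)
  after g: (1 6 7)(2 5 4 3)
  after g: (2 5 6 4)

r' g g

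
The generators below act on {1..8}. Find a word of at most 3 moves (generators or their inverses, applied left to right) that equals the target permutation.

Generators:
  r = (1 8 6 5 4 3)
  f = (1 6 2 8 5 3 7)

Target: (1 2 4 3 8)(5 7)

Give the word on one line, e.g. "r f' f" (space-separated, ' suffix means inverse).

  after f: (1 6 2 8 5 3 7)
  after f: (1 2 5 7 6 8 3)
  after r: (1 2 4 3 8)(5 7)

f f r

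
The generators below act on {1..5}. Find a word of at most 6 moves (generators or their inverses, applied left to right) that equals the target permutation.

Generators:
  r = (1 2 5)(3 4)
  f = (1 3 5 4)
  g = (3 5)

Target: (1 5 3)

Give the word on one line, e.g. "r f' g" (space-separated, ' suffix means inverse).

  after f: (1 3 5 4)
  after g: (1 5 4)
  after f': (1 3)
  after g': (1 5 3)

f g f' g'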